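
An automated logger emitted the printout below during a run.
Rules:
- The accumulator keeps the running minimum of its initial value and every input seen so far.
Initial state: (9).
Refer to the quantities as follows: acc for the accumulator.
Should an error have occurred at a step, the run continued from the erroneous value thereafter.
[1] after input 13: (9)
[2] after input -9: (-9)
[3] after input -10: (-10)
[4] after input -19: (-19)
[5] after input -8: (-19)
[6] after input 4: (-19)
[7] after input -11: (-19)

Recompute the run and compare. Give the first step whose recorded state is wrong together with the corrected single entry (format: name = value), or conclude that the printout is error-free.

step 1: acc = min(9, 13) = 9 -> verified
step 2: acc = min(9, -9) = -9 -> matches
step 3: acc = min(-9, -10) = -10 -> no discrepancy
step 4: acc = min(-10, -19) = -19 -> checks out
step 5: acc = min(-19, -8) = -19 -> in agreement
step 6: acc = min(-19, 4) = -19 -> same as recorded
step 7: acc = min(-19, -11) = -19 -> checks out
The whole run recomputes cleanly — no discrepancies.

no error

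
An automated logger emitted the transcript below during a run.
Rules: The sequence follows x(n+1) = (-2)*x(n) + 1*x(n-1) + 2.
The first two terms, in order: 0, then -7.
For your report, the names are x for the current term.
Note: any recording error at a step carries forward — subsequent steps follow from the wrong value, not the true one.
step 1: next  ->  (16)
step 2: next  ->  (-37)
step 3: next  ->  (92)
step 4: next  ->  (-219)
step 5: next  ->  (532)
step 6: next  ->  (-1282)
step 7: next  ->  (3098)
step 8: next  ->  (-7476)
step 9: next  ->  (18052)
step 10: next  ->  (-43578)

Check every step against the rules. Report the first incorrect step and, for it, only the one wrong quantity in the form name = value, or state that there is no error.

step 6, x = -1281

Step 1: x = -2*(-7) + (1)*(0) + (2) = 16 — in agreement.
Step 2: x = -2*(16) + (1)*(-7) + (2) = -37 — same as recorded.
Step 3: x = -2*(-37) + (1)*(16) + (2) = 92 — in agreement.
Step 4: x = -2*(92) + (1)*(-37) + (2) = -219 — checks out.
Step 5: x = -2*(-219) + (1)*(92) + (2) = 532 — same as recorded.
Step 6: x = -2*(532) + (1)*(-219) + (2) = -1281 — the entry is off here.
The earliest wrong entry is at step 6: it should read x = -1281.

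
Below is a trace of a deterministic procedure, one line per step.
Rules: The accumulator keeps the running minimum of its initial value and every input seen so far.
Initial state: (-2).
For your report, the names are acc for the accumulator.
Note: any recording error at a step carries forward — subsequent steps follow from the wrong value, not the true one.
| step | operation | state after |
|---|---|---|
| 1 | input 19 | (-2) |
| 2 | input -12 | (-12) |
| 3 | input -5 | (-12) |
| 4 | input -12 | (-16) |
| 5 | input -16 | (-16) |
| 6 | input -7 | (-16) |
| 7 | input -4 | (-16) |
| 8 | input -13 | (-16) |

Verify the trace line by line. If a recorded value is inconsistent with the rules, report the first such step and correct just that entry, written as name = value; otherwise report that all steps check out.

step 4, acc = -12

1. acc = min(-2, 19) = -2 (verified)
2. acc = min(-2, -12) = -12 (checks out)
3. acc = min(-12, -5) = -12 (exactly as logged)
4. acc = min(-12, -12) = -12 (the trace has a different value)
The earliest wrong entry is at step 4: it should read acc = -12.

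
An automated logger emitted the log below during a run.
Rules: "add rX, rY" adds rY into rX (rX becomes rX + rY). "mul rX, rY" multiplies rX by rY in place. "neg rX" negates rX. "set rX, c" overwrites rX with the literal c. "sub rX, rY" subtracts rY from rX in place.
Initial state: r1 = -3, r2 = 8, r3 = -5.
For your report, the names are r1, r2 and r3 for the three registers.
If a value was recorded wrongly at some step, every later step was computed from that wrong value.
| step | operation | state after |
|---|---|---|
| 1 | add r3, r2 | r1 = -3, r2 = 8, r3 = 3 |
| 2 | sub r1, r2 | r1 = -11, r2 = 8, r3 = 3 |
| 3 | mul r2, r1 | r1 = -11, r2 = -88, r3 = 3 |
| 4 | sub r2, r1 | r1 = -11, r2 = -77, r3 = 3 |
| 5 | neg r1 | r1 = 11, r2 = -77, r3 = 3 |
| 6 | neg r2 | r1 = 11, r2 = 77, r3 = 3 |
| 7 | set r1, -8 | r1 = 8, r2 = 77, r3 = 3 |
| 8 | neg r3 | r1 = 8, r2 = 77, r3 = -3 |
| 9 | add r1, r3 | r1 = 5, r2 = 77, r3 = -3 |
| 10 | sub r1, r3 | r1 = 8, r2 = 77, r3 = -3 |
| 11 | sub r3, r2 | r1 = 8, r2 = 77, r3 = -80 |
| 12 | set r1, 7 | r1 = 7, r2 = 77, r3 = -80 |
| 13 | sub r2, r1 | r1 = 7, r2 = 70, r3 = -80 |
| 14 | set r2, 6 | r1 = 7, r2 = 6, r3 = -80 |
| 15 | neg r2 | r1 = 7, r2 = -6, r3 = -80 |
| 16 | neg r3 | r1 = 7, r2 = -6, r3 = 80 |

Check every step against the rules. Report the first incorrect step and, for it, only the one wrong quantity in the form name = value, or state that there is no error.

step 7, r1 = -8

1. r3 = -5 + 8 = 3 (consistent with the log)
2. r1 = -3 - 8 = -11 (in agreement)
3. r2 = 8 * -11 = -88 (matches)
4. r2 = -88 - -11 = -77 (verified)
5. r1 = -(-11) = 11 (checks out)
6. r2 = -(-77) = 77 (same as recorded)
7. r1 = -8 (the entry is off here)
The earliest wrong entry is at step 7: it should read r1 = -8.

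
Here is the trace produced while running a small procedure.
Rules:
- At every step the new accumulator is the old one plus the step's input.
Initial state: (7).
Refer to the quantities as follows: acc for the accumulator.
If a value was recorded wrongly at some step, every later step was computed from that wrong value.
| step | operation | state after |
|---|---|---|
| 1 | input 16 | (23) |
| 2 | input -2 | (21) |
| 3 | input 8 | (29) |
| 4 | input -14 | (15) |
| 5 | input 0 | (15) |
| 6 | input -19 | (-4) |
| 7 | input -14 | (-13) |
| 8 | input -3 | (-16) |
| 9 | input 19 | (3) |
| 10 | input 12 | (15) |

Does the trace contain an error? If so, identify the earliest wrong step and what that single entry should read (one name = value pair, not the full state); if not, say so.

Step 1: acc = 7 + 16 = 23 — agrees with the trace.
Step 2: acc = 23 + -2 = 21 — matches.
Step 3: acc = 21 + 8 = 29 — matches.
Step 4: acc = 29 + -14 = 15 — confirmed correct.
Step 5: acc = 15 + 0 = 15 — verified.
Step 6: acc = 15 + -19 = -4 — checks out.
Step 7: acc = -4 + -14 = -18 — the entry is off here.
Conclusion: step 7 carries the first error; the entry should be acc = -18.

step 7, acc = -18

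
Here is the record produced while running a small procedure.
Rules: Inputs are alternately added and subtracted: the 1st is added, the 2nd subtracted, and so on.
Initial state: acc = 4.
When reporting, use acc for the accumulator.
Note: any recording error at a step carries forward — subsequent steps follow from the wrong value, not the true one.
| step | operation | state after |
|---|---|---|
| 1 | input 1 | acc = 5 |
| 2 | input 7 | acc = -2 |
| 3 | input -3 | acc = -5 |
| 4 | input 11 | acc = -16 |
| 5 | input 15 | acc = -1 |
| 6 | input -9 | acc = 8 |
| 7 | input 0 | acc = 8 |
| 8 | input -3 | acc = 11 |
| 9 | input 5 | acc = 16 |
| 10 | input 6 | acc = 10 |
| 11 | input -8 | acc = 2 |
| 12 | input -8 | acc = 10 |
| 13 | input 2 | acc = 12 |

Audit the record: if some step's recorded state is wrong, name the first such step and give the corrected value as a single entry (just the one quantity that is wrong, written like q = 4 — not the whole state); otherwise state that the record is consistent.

no error

step 1: acc = 4 + 1 = 5 -> in agreement
step 2: acc = 5 - 7 = -2 -> same as recorded
step 3: acc = -2 + -3 = -5 -> verified
step 4: acc = -5 - 11 = -16 -> confirmed correct
step 5: acc = -16 + 15 = -1 -> matches
step 6: acc = -1 - -9 = 8 -> no discrepancy
step 7: acc = 8 + 0 = 8 -> verified
step 8: acc = 8 - -3 = 11 -> in agreement
step 9: acc = 11 + 5 = 16 -> exactly as logged
step 10: acc = 16 - 6 = 10 -> same as recorded
step 11: acc = 10 + -8 = 2 -> verified
step 12: acc = 2 - -8 = 10 -> same as recorded
step 13: acc = 10 + 2 = 12 -> matches
Nothing is out of place; the run is error-free.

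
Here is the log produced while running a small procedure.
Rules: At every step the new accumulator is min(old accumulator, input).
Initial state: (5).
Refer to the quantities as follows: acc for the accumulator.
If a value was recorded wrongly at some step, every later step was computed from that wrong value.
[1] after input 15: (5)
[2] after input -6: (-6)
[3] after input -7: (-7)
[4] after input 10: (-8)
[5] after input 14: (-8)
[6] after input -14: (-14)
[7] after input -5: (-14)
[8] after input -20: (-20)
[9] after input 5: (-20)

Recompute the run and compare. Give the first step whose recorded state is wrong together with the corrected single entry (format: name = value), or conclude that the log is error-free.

Recomputing the run from the initial state:
step 1: acc = 5
step 2: acc = -6
step 3: acc = -7
step 4: acc = -7
step 5: acc = -7
step 6: acc = -14
step 7: acc = -14
step 8: acc = -20
step 9: acc = -20
The first disagreement with the log is at step 4, where the value should be acc = -7.

step 4, acc = -7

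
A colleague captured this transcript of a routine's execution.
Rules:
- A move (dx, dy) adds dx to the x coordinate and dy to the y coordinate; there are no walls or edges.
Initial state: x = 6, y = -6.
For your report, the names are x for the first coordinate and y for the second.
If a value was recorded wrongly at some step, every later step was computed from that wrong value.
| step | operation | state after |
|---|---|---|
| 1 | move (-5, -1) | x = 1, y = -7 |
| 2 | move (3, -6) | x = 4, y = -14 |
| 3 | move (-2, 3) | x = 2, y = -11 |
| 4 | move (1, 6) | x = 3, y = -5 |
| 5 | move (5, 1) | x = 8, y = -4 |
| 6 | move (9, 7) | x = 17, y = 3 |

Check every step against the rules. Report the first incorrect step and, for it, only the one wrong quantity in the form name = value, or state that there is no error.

step 2, y = -13

Recomputing the run from the initial state:
step 1: x = 1, y = -7
step 2: x = 4, y = -13
step 3: x = 2, y = -10
step 4: x = 3, y = -4
step 5: x = 8, y = -3
step 6: x = 17, y = 4
The first disagreement with the transcript is at step 2, where the value should be y = -13.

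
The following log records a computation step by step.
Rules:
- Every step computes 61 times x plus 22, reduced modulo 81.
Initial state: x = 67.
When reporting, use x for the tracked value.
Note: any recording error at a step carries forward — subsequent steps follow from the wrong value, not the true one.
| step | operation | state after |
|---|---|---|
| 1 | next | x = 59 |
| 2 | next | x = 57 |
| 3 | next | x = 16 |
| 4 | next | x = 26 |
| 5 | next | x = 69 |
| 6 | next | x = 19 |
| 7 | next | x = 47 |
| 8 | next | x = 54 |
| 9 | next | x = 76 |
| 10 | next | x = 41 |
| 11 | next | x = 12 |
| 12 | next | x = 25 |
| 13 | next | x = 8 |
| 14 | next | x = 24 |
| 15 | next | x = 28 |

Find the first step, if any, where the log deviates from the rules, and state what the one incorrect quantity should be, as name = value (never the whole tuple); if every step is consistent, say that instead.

no error

step 1: x = (61*67 + 22) mod 81 = 59 -> checks out
step 2: x = (61*59 + 22) mod 81 = 57 -> no discrepancy
step 3: x = (61*57 + 22) mod 81 = 16 -> in agreement
step 4: x = (61*16 + 22) mod 81 = 26 -> consistent with the log
step 5: x = (61*26 + 22) mod 81 = 69 -> confirmed correct
step 6: x = (61*69 + 22) mod 81 = 19 -> confirmed correct
step 7: x = (61*19 + 22) mod 81 = 47 -> same as recorded
step 8: x = (61*47 + 22) mod 81 = 54 -> matches
step 9: x = (61*54 + 22) mod 81 = 76 -> agrees with the log
step 10: x = (61*76 + 22) mod 81 = 41 -> verified
step 11: x = (61*41 + 22) mod 81 = 12 -> matches
step 12: x = (61*12 + 22) mod 81 = 25 -> confirmed correct
step 13: x = (61*25 + 22) mod 81 = 8 -> no discrepancy
step 14: x = (61*8 + 22) mod 81 = 24 -> consistent with the log
step 15: x = (61*24 + 22) mod 81 = 28 -> no discrepancy
Every step is consistent.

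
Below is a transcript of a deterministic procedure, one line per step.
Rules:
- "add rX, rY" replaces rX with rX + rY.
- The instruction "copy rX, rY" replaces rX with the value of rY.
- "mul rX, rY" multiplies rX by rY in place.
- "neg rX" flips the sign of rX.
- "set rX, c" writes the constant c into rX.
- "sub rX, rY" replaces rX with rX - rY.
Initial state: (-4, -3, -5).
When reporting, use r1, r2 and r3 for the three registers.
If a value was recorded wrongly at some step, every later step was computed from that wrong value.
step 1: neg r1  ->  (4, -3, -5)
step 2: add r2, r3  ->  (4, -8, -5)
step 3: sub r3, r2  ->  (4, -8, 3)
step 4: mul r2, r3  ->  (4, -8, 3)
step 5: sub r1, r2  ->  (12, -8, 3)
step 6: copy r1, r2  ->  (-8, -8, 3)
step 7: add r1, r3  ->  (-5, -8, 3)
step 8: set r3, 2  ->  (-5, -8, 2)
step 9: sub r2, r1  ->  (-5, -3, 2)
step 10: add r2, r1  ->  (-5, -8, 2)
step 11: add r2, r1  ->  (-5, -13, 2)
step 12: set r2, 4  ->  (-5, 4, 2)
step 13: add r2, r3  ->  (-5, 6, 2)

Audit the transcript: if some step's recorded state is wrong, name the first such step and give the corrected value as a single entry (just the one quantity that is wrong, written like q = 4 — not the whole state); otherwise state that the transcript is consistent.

step 4, r2 = -24

step 1: r1 = -(-4) = 4 -> confirmed correct
step 2: r2 = -3 + -5 = -8 -> matches
step 3: r3 = -5 - -8 = 3 -> checks out
step 4: r2 = -8 * 3 = -24 -> the transcript has a different value
So the first discrepancy is step 4, where the right value is r2 = -24.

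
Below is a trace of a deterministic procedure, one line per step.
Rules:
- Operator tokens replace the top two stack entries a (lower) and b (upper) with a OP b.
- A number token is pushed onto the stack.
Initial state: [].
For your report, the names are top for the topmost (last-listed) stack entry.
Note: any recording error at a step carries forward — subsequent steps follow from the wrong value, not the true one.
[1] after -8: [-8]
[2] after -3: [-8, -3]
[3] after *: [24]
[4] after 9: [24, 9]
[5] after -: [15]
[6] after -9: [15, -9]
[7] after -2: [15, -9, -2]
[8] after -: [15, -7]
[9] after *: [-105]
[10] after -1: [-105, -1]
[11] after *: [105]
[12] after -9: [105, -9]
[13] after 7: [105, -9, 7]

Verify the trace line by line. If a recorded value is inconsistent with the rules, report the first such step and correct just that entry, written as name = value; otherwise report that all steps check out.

Step 1: push -8: top = -8 — verified.
Step 2: push -3: top = -3 — exactly as logged.
Step 3: -8 * -3 = 24 — verified.
Step 4: push 9: top = 9 — confirmed correct.
Step 5: 24 - 9 = 15 — matches.
Step 6: push -9: top = -9 — checks out.
Step 7: push -2: top = -2 — exactly as logged.
Step 8: -9 - -2 = -7 — matches.
Step 9: 15 * -7 = -105 — exactly as logged.
Step 10: push -1: top = -1 — agrees with the trace.
Step 11: -105 * -1 = 105 — matches.
Step 12: push -9: top = -9 — same as recorded.
Step 13: push 7: top = 7 — verified.
The whole run recomputes cleanly — no discrepancies.

no error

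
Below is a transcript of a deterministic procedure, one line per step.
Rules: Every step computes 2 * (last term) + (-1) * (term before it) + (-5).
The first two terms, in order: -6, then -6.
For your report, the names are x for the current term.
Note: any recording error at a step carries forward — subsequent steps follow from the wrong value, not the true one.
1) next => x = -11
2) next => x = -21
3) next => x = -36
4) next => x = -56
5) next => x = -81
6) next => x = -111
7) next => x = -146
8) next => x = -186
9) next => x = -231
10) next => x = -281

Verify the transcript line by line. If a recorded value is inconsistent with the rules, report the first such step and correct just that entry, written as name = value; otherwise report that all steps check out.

Recomputing the run from the initial state:
step 1: x = -11
step 2: x = -21
step 3: x = -36
step 4: x = -56
step 5: x = -81
step 6: x = -111
step 7: x = -146
step 8: x = -186
step 9: x = -231
step 10: x = -281
This matches the transcript at every step.

no error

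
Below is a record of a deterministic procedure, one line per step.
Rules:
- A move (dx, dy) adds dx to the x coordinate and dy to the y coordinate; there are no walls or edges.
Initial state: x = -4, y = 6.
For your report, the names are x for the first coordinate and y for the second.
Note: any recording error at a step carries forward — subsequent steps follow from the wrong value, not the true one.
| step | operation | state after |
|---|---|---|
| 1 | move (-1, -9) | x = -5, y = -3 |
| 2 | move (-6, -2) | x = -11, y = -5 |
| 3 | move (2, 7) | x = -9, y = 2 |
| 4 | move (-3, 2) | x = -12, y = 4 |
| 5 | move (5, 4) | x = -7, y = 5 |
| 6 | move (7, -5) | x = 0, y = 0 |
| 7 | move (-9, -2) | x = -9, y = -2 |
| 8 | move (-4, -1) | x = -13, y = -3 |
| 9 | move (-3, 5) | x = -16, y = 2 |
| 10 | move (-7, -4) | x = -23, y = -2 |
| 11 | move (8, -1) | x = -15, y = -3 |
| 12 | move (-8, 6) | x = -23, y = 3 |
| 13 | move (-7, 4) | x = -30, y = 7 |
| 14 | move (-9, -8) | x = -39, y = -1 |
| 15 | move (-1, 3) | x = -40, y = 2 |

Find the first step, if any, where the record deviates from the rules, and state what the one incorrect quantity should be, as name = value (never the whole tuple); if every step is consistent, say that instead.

step 5, y = 8

Recomputing the run from the initial state:
step 1: x = -5, y = -3
step 2: x = -11, y = -5
step 3: x = -9, y = 2
step 4: x = -12, y = 4
step 5: x = -7, y = 8
step 6: x = 0, y = 3
step 7: x = -9, y = 1
step 8: x = -13, y = 0
step 9: x = -16, y = 5
step 10: x = -23, y = 1
step 11: x = -15, y = 0
step 12: x = -23, y = 6
step 13: x = -30, y = 10
step 14: x = -39, y = 2
step 15: x = -40, y = 5
The first disagreement with the record is at step 5, where the value should be y = 8.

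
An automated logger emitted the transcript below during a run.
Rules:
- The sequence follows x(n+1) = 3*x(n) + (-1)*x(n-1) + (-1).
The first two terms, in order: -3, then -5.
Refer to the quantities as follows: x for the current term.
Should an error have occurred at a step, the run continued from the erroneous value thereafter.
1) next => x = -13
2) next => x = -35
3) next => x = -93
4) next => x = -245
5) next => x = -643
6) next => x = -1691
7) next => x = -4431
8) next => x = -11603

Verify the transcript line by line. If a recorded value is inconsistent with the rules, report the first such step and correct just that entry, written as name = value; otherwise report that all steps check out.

step 6, x = -1685

Recomputing the run from the initial state:
step 1: x = -13
step 2: x = -35
step 3: x = -93
step 4: x = -245
step 5: x = -643
step 6: x = -1685
step 7: x = -4413
step 8: x = -11555
The first disagreement with the transcript is at step 6, where the value should be x = -1685.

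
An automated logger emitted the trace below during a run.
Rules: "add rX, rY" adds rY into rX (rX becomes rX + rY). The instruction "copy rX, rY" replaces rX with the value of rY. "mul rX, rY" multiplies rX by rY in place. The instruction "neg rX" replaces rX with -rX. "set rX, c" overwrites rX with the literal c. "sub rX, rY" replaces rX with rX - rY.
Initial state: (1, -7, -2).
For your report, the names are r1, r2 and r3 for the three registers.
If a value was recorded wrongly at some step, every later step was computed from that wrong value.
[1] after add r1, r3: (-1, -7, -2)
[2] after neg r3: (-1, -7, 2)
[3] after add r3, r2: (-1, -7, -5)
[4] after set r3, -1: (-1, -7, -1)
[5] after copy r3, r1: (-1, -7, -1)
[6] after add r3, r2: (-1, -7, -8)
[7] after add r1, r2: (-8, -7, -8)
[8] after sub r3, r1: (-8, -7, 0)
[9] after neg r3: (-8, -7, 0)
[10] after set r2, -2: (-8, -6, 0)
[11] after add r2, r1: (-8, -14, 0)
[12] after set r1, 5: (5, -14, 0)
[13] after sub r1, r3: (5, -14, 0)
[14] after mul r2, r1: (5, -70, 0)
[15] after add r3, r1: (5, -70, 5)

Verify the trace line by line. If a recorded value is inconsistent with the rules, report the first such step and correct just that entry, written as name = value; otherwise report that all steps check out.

step 10, r2 = -2

step 1: r1 = 1 + -2 = -1 -> checks out
step 2: r3 = -(-2) = 2 -> consistent with the trace
step 3: r3 = 2 + -7 = -5 -> verified
step 4: r3 = -1 -> confirmed correct
step 5: r3 = -1 -> consistent with the trace
step 6: r3 = -1 + -7 = -8 -> matches
step 7: r1 = -1 + -7 = -8 -> no discrepancy
step 8: r3 = -8 - -8 = 0 -> confirmed correct
step 9: r3 = -(0) = 0 -> same as recorded
step 10: r2 = -2 -> not what was recorded
That makes step 10 the first incorrect line — r2 = -2 is what it should show.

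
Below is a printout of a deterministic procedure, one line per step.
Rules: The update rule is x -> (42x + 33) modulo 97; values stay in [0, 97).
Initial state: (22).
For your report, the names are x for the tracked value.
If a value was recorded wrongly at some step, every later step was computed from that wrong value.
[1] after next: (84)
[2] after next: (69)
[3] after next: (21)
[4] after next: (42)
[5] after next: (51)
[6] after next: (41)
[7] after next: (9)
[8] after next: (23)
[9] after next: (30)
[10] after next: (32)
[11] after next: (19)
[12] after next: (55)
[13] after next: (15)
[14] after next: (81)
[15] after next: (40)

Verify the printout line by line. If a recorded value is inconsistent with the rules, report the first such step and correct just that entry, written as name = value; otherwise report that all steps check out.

step 9, x = 29

Recomputing the run from the initial state:
step 1: x = 84
step 2: x = 69
step 3: x = 21
step 4: x = 42
step 5: x = 51
step 6: x = 41
step 7: x = 9
step 8: x = 23
step 9: x = 29
step 10: x = 87
step 11: x = 1
step 12: x = 75
step 13: x = 79
step 14: x = 53
step 15: x = 28
The first disagreement with the printout is at step 9, where the value should be x = 29.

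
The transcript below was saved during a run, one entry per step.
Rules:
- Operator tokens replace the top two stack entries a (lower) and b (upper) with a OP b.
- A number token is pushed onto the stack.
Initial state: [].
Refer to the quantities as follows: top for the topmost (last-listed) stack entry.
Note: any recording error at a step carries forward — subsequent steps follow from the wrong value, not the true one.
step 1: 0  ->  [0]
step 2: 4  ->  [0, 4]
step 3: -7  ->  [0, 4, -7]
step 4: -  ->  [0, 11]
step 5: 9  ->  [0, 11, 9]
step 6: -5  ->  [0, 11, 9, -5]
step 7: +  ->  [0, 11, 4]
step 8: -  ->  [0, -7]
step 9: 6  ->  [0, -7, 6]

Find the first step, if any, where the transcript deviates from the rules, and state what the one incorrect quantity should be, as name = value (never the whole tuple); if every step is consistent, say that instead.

step 1: push 0: top = 0 -> same as recorded
step 2: push 4: top = 4 -> matches
step 3: push -7: top = -7 -> in agreement
step 4: 4 - -7 = 11 -> confirmed correct
step 5: push 9: top = 9 -> verified
step 6: push -5: top = -5 -> agrees with the transcript
step 7: 9 + -5 = 4 -> same as recorded
step 8: 11 - 4 = 7 -> the transcript has a different value
So the first discrepancy is step 8, where the right value is top = 7.

step 8, top = 7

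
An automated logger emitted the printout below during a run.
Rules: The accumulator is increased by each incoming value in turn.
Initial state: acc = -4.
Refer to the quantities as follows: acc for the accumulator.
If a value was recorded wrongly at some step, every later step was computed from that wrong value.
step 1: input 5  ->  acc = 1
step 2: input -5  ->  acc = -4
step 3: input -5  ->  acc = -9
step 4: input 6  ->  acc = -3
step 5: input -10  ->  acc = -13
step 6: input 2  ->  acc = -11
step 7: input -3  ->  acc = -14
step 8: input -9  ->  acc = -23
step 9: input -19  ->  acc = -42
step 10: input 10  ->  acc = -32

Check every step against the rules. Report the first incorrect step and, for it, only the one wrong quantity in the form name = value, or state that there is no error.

1. acc = -4 + 5 = 1 (agrees with the printout)
2. acc = 1 + -5 = -4 (in agreement)
3. acc = -4 + -5 = -9 (in agreement)
4. acc = -9 + 6 = -3 (no discrepancy)
5. acc = -3 + -10 = -13 (in agreement)
6. acc = -13 + 2 = -11 (agrees with the printout)
7. acc = -11 + -3 = -14 (confirmed correct)
8. acc = -14 + -9 = -23 (agrees with the printout)
9. acc = -23 + -19 = -42 (checks out)
10. acc = -42 + 10 = -32 (agrees with the printout)
All entries verified; no error found.

no error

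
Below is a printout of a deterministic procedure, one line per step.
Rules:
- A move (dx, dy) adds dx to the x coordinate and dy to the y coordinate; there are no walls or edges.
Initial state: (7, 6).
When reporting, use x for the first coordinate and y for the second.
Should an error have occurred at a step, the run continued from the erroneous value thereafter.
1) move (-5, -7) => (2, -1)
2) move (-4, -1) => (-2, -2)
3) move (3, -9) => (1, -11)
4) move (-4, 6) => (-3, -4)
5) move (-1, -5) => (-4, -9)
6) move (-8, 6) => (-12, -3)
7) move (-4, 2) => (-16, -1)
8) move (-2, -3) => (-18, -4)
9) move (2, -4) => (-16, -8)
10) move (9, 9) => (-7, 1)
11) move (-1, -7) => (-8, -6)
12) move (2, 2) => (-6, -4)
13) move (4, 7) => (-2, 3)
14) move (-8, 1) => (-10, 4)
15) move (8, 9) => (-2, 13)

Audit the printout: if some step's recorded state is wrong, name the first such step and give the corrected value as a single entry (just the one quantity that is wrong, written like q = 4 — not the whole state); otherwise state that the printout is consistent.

1. x = 7 + (-5) = 2, y = 6 + (-7) = -1 (exactly as logged)
2. x = 2 + (-4) = -2, y = -1 + (-1) = -2 (consistent with the printout)
3. x = -2 + (3) = 1, y = -2 + (-9) = -11 (confirmed correct)
4. x = 1 + (-4) = -3, y = -11 + (6) = -5 (not what was recorded)
The earliest wrong entry is at step 4: it should read y = -5.

step 4, y = -5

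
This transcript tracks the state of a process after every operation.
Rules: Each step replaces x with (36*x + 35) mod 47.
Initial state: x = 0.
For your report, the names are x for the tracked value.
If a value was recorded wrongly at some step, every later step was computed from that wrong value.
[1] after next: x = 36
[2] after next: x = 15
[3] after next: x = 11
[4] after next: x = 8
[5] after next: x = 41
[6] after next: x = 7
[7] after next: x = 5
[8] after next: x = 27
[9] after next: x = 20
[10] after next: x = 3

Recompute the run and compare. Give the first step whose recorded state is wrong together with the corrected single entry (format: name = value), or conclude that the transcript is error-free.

step 1: x = (36*0 + 35) mod 47 = 35 -> a discrepancy with the transcript
First incorrect step: 1; the correct value is x = 35.

step 1, x = 35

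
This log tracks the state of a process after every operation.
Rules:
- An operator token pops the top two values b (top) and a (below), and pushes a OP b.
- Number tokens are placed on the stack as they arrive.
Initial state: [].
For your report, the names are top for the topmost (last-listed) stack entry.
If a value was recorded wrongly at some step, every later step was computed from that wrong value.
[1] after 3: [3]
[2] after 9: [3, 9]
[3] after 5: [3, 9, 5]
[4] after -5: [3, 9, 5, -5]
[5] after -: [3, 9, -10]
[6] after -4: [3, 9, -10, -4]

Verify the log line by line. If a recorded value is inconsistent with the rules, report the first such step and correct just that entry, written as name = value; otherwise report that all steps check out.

step 5, top = 10

1. push 3: top = 3 (same as recorded)
2. push 9: top = 9 (no discrepancy)
3. push 5: top = 5 (agrees with the log)
4. push -5: top = -5 (agrees with the log)
5. 5 - -5 = 10 (this is not what the log shows)
First deviation found at step 5; the corrected entry is top = 10.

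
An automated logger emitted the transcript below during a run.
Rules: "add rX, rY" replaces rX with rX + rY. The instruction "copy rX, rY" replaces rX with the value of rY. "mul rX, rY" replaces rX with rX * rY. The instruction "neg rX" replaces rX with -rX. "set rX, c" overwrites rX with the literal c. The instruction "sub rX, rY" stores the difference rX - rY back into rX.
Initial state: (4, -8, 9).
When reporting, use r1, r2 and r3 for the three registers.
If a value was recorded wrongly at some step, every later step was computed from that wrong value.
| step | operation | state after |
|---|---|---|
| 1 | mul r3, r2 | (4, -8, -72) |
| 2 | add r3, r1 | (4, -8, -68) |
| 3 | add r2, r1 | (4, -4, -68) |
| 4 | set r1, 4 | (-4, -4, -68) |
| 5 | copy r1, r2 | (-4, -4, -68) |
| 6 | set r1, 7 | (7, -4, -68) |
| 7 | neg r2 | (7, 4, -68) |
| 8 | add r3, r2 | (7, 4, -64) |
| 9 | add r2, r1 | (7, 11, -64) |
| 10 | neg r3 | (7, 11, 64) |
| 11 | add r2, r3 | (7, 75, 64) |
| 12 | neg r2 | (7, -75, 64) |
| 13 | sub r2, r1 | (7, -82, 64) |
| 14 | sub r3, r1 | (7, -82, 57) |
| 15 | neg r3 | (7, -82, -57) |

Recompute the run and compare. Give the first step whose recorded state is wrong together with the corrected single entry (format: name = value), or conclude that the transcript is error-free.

step 4, r1 = 4

1. r3 = 9 * -8 = -72 (same as recorded)
2. r3 = -72 + 4 = -68 (verified)
3. r2 = -8 + 4 = -4 (agrees with the transcript)
4. r1 = 4 (the transcript has a different value)
Step 4 is the first one off; corrected, r1 = 4.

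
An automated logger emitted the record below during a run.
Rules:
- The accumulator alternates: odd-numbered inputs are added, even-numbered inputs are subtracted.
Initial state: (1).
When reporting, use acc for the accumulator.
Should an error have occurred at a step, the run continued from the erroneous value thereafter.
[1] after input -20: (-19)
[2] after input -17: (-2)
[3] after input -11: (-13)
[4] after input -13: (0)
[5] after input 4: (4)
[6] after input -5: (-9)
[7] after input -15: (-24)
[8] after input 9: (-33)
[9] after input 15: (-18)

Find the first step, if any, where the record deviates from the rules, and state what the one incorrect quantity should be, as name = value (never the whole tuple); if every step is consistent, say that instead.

step 6, acc = 9

Step 1: acc = 1 + -20 = -19 — confirmed correct.
Step 2: acc = -19 - -17 = -2 — matches.
Step 3: acc = -2 + -11 = -13 — verified.
Step 4: acc = -13 - -13 = 0 — same as recorded.
Step 5: acc = 0 + 4 = 4 — verified.
Step 6: acc = 4 - -5 = 9 — the record has a different value.
The earliest wrong entry is at step 6: it should read acc = 9.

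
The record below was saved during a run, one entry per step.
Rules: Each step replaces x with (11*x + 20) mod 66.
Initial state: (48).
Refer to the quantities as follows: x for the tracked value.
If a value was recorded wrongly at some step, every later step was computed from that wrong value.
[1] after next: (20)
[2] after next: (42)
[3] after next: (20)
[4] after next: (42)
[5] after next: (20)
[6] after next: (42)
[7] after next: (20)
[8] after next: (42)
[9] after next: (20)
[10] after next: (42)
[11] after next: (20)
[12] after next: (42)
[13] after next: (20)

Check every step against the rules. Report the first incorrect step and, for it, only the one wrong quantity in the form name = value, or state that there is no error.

Step 1: x = (11*48 + 20) mod 66 = 20 — matches.
Step 2: x = (11*20 + 20) mod 66 = 42 — consistent with the record.
Step 3: x = (11*42 + 20) mod 66 = 20 — checks out.
Step 4: x = (11*20 + 20) mod 66 = 42 — exactly as logged.
Step 5: x = (11*42 + 20) mod 66 = 20 — checks out.
Step 6: x = (11*20 + 20) mod 66 = 42 — checks out.
Step 7: x = (11*42 + 20) mod 66 = 20 — exactly as logged.
Step 8: x = (11*20 + 20) mod 66 = 42 — verified.
Step 9: x = (11*42 + 20) mod 66 = 20 — same as recorded.
Step 10: x = (11*20 + 20) mod 66 = 42 — matches.
Step 11: x = (11*42 + 20) mod 66 = 20 — confirmed correct.
Step 12: x = (11*20 + 20) mod 66 = 42 — consistent with the record.
Step 13: x = (11*42 + 20) mod 66 = 20 — matches.
No step deviates from the rules.

no error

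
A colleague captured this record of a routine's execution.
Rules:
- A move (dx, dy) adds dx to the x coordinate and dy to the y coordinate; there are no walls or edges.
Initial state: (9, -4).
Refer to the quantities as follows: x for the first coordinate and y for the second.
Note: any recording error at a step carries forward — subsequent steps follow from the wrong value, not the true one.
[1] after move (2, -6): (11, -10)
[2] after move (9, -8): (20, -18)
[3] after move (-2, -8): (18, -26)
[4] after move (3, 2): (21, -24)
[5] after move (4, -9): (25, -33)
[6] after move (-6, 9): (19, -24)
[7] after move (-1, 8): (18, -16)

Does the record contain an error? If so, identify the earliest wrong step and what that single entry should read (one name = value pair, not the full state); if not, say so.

no error

Recomputing the run from the initial state:
step 1: x = 11, y = -10
step 2: x = 20, y = -18
step 3: x = 18, y = -26
step 4: x = 21, y = -24
step 5: x = 25, y = -33
step 6: x = 19, y = -24
step 7: x = 18, y = -16
This matches the record at every step.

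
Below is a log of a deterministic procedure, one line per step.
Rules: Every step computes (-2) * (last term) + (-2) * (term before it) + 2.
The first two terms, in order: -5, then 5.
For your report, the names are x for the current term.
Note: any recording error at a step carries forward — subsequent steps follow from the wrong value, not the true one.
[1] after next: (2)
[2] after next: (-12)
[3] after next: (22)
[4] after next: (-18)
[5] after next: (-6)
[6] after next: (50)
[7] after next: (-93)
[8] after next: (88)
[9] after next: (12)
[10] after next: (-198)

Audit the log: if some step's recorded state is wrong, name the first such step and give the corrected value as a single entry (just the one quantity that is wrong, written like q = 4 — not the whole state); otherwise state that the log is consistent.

step 7, x = -86

Recomputing the run from the initial state:
step 1: x = 2
step 2: x = -12
step 3: x = 22
step 4: x = -18
step 5: x = -6
step 6: x = 50
step 7: x = -86
step 8: x = 74
step 9: x = 26
step 10: x = -198
The first disagreement with the log is at step 7, where the value should be x = -86.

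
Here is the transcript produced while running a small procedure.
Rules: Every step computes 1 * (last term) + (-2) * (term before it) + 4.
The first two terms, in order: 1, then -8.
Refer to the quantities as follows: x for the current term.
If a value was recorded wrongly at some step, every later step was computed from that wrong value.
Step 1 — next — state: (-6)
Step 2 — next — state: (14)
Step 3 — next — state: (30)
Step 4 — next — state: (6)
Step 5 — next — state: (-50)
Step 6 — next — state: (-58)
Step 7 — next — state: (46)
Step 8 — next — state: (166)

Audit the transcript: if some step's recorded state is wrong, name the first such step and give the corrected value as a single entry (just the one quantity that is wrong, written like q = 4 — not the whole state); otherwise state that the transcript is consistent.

no error

Recomputing the run from the initial state:
step 1: x = -6
step 2: x = 14
step 3: x = 30
step 4: x = 6
step 5: x = -50
step 6: x = -58
step 7: x = 46
step 8: x = 166
This matches the transcript at every step.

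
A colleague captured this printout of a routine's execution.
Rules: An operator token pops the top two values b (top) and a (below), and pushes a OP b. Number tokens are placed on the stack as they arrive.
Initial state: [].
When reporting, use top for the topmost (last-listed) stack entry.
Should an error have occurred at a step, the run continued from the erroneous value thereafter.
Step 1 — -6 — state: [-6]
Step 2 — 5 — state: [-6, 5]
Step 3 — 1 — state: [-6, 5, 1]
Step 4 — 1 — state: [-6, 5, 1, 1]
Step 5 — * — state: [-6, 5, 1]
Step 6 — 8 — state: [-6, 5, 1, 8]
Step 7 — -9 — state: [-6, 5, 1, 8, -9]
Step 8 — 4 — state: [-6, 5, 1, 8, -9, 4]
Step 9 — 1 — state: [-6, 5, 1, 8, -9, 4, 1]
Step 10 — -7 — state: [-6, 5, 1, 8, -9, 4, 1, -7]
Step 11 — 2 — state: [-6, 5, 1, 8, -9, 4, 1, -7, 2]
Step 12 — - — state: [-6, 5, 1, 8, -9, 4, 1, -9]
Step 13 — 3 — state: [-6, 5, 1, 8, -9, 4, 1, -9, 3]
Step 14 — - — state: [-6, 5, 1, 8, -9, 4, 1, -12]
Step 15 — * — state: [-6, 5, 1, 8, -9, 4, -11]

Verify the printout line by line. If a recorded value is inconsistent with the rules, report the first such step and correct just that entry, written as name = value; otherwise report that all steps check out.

step 15, top = -12

Recomputing the run from the initial state:
step 1: [-6]
step 2: [-6, 5]
step 3: [-6, 5, 1]
step 4: [-6, 5, 1, 1]
step 5: [-6, 5, 1]
step 6: [-6, 5, 1, 8]
step 7: [-6, 5, 1, 8, -9]
step 8: [-6, 5, 1, 8, -9, 4]
step 9: [-6, 5, 1, 8, -9, 4, 1]
step 10: [-6, 5, 1, 8, -9, 4, 1, -7]
step 11: [-6, 5, 1, 8, -9, 4, 1, -7, 2]
step 12: [-6, 5, 1, 8, -9, 4, 1, -9]
step 13: [-6, 5, 1, 8, -9, 4, 1, -9, 3]
step 14: [-6, 5, 1, 8, -9, 4, 1, -12]
step 15: [-6, 5, 1, 8, -9, 4, -12]
The first disagreement with the printout is at step 15, where the value should be top = -12.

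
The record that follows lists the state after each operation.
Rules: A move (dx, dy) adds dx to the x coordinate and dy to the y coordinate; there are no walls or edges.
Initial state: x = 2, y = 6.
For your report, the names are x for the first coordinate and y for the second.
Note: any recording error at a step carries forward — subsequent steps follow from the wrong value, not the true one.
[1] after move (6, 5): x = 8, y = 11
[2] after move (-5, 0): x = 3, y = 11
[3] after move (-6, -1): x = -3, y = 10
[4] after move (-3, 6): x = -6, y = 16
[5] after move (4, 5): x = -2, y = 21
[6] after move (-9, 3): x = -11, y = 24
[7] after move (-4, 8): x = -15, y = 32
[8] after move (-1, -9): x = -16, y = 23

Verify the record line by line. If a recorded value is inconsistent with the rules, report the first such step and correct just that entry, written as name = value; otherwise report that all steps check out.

no error

Step 1: x = 2 + (6) = 8, y = 6 + (5) = 11 — confirmed correct.
Step 2: x = 8 + (-5) = 3, y = 11 + (0) = 11 — no discrepancy.
Step 3: x = 3 + (-6) = -3, y = 11 + (-1) = 10 — same as recorded.
Step 4: x = -3 + (-3) = -6, y = 10 + (6) = 16 — consistent with the record.
Step 5: x = -6 + (4) = -2, y = 16 + (5) = 21 — matches.
Step 6: x = -2 + (-9) = -11, y = 21 + (3) = 24 — agrees with the record.
Step 7: x = -11 + (-4) = -15, y = 24 + (8) = 32 — in agreement.
Step 8: x = -15 + (-1) = -16, y = 32 + (-9) = 23 — agrees with the record.
No step deviates from the rules.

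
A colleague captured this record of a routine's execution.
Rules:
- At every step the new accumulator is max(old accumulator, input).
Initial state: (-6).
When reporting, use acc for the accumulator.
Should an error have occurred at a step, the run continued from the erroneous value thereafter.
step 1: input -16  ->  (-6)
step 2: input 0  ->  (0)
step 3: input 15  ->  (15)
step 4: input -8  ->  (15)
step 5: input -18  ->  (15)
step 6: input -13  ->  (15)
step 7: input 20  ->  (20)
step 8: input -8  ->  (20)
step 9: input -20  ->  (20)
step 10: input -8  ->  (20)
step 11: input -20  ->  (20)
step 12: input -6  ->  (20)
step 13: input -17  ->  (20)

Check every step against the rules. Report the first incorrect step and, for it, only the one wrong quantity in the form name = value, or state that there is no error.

Recomputing the run from the initial state:
step 1: acc = -6
step 2: acc = 0
step 3: acc = 15
step 4: acc = 15
step 5: acc = 15
step 6: acc = 15
step 7: acc = 20
step 8: acc = 20
step 9: acc = 20
step 10: acc = 20
step 11: acc = 20
step 12: acc = 20
step 13: acc = 20
This matches the record at every step.

no error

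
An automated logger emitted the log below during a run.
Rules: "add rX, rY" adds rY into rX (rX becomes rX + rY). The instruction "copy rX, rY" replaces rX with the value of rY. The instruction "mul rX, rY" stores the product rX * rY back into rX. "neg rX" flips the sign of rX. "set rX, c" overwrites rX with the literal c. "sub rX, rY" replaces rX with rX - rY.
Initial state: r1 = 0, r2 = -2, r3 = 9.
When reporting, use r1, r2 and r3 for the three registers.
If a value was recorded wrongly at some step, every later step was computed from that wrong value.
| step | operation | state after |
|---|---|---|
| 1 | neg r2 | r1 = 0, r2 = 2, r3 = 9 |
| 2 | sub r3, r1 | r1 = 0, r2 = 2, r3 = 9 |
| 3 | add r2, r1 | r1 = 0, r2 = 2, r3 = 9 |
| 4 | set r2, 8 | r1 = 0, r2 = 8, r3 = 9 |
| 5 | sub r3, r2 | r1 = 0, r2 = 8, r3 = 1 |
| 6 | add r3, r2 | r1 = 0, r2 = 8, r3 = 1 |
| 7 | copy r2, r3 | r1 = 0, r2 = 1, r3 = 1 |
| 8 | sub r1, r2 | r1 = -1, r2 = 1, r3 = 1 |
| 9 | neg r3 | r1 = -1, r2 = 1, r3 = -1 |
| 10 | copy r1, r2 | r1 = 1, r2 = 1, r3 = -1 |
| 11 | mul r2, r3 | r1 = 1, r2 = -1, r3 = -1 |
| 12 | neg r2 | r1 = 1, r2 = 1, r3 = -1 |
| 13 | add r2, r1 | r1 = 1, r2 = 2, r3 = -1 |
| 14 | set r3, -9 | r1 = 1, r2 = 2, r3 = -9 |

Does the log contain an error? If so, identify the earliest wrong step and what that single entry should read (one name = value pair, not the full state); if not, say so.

step 6, r3 = 9

1. r2 = -(-2) = 2 (agrees with the log)
2. r3 = 9 - 0 = 9 (confirmed correct)
3. r2 = 2 + 0 = 2 (consistent with the log)
4. r2 = 8 (confirmed correct)
5. r3 = 9 - 8 = 1 (matches)
6. r3 = 1 + 8 = 9 (the entry is off here)
That makes step 6 the first incorrect line — r3 = 9 is what it should show.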